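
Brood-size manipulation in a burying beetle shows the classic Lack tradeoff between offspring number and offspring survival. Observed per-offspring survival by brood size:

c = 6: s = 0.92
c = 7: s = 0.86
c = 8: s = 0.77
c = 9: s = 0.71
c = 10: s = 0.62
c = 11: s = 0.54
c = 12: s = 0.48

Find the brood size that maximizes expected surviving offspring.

9

Expected surviving offspring = c × s(c):
  c=6: 6 × 0.92 = 5.520
  c=7: 7 × 0.86 = 6.020
  c=8: 8 × 0.77 = 6.160
  c=9: 9 × 0.71 = 6.390
  c=10: 10 × 0.62 = 6.200
  c=11: 11 × 0.54 = 5.940
  c=12: 12 × 0.48 = 5.760
Maximum at c = 9 (6.390 surviving offspring).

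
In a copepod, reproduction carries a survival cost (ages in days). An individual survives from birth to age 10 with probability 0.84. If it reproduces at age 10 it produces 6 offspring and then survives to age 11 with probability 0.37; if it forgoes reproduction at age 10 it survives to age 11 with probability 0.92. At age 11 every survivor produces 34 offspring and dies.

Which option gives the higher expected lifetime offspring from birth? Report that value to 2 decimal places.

26.28

breed at age 10: R₀ = 0.84 × (6 + 0.37 × 34) = 0.84 × 18.5800 = 15.6072
delay to age 11: R₀ = 0.84 × (0.92 × 34) = 0.84 × 31.2800 = 26.2752
Higher: delay to age 11 (26.2752).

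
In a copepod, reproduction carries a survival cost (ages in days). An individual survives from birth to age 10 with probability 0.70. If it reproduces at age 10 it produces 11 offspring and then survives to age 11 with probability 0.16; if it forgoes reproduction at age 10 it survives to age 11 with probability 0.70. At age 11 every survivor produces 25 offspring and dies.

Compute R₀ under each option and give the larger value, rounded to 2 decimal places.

breed at age 10: R₀ = 0.70 × (11 + 0.16 × 25) = 0.70 × 15.0000 = 10.5000
delay to age 11: R₀ = 0.70 × (0.70 × 25) = 0.70 × 17.5000 = 12.2500
Higher: delay to age 11 (12.2500).

12.25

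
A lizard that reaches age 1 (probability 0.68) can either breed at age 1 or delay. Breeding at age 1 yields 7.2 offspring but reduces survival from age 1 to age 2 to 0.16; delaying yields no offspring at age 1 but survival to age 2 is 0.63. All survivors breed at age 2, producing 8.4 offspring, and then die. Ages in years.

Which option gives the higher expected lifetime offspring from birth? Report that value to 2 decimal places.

5.81

breed at age 1: R₀ = 0.68 × (7.2 + 0.16 × 8.4) = 0.68 × 8.5440 = 5.8099
delay to age 2: R₀ = 0.68 × (0.63 × 8.4) = 0.68 × 5.2920 = 3.5986
Higher: breed at age 1 (5.8099).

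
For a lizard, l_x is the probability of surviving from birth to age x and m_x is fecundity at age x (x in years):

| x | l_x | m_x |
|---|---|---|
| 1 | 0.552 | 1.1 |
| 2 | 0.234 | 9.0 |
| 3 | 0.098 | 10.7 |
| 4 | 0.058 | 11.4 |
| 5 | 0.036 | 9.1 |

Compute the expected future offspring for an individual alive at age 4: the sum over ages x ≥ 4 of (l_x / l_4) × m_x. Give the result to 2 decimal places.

l_4 = 0.058. Conditional survival from age 4 to x is l_x / l_4.
  x=4: (0.058/0.058) × 11.4 = 11.4000
  x=5: (0.036/0.058) × 9.1 = 5.6483
Sum = 11.4000 + 5.6483 = 17.0483

17.05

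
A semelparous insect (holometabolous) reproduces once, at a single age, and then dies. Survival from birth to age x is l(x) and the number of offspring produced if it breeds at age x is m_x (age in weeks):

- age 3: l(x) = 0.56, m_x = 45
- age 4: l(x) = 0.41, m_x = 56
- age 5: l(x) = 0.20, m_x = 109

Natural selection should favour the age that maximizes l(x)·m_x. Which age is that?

Expected offspring if breeding at age x = l(x) × m_x:
  age 3: 0.56 × 45 = 25.200
  age 4: 0.41 × 56 = 22.960
  age 5: 0.20 × 109 = 21.800
Maximum at age 3 (25.200).

3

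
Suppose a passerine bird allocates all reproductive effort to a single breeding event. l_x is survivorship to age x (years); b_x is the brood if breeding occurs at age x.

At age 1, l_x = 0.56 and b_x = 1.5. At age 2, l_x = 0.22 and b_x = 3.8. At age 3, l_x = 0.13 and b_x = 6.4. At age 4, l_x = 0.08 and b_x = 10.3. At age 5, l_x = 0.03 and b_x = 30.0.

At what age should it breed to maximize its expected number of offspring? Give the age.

5

Expected offspring if breeding at age x = l_x × b_x:
  age 1: 0.56 × 1.5 = 0.840
  age 2: 0.22 × 3.8 = 0.836
  age 3: 0.13 × 6.4 = 0.832
  age 4: 0.08 × 10.3 = 0.824
  age 5: 0.03 × 30.0 = 0.900
Maximum at age 5 (0.900).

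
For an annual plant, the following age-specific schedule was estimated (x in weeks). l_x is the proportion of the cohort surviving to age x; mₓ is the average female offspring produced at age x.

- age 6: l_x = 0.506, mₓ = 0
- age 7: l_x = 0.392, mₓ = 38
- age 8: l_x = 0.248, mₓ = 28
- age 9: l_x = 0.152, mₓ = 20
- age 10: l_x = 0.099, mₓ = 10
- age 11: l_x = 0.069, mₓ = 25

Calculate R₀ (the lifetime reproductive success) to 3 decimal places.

R₀ = Σ l_x mₓ:
  age 6: 0.506 × 0 = 0.0000
  age 7: 0.392 × 38 = 14.8960
  age 8: 0.248 × 28 = 6.9440
  age 9: 0.152 × 20 = 3.0400
  age 10: 0.099 × 10 = 0.9900
  age 11: 0.069 × 25 = 1.7250
R₀ = 0.0000 + 14.8960 + 6.9440 + 3.0400 + 0.9900 + 1.7250 = 27.5950

27.595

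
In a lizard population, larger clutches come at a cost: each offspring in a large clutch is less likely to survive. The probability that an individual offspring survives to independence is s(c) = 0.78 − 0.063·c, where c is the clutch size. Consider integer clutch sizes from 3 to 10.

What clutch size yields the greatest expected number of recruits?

6

Expected recruits = c × s(c):
  c=3: 3 × 0.591 = 1.773
  c=4: 4 × 0.528 = 2.112
  c=5: 5 × 0.465 = 2.325
  c=6: 6 × 0.402 = 2.412
  c=7: 7 × 0.339 = 2.373
  c=8: 8 × 0.276 = 2.208
  c=9: 9 × 0.213 = 1.917
  c=10: 10 × 0.150 = 1.500
Maximum at c = 6 (2.412 recruits).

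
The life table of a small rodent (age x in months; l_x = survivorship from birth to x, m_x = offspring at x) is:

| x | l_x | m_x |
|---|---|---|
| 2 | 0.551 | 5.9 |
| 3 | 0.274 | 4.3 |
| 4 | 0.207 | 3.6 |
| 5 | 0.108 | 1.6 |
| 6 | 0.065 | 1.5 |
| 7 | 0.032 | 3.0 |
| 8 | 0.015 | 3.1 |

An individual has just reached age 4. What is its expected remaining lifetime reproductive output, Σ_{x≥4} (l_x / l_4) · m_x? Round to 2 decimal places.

5.59

l_4 = 0.207. Conditional survival from age 4 to x is l_x / l_4.
  x=4: (0.207/0.207) × 3.6 = 3.6000
  x=5: (0.108/0.207) × 1.6 = 0.8348
  x=6: (0.065/0.207) × 1.5 = 0.4710
  x=7: (0.032/0.207) × 3.0 = 0.4638
  x=8: (0.015/0.207) × 3.1 = 0.2246
Sum = 3.6000 + 0.8348 + 0.4710 + 0.4638 + 0.2246 = 5.5942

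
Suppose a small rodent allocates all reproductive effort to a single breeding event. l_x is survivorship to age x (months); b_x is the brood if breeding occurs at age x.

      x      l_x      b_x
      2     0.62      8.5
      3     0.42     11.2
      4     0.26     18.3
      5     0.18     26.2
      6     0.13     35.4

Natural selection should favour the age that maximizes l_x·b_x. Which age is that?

2

Expected offspring if breeding at age x = l_x × b_x:
  age 2: 0.62 × 8.5 = 5.270
  age 3: 0.42 × 11.2 = 4.704
  age 4: 0.26 × 18.3 = 4.758
  age 5: 0.18 × 26.2 = 4.716
  age 6: 0.13 × 35.4 = 4.602
Maximum at age 2 (5.270).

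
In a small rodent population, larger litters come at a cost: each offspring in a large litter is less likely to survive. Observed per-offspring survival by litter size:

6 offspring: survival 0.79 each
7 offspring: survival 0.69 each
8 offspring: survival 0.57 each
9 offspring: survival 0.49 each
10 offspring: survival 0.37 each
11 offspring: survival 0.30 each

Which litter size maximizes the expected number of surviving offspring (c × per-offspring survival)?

Expected surviving offspring = c × s(c):
  c=6: 6 × 0.79 = 4.740
  c=7: 7 × 0.69 = 4.830
  c=8: 8 × 0.57 = 4.560
  c=9: 9 × 0.49 = 4.410
  c=10: 10 × 0.37 = 3.700
  c=11: 11 × 0.30 = 3.300
Maximum at c = 7 (4.830 surviving offspring).

7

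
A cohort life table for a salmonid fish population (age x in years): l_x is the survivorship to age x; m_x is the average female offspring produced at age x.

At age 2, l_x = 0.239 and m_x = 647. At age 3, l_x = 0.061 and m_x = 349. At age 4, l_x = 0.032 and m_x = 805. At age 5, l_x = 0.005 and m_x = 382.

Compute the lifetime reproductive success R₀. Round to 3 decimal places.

R₀ = Σ l_x m_x:
  age 2: 0.239 × 647 = 154.6330
  age 3: 0.061 × 349 = 21.2890
  age 4: 0.032 × 805 = 25.7600
  age 5: 0.005 × 382 = 1.9100
R₀ = 154.6330 + 21.2890 + 25.7600 + 1.9100 = 203.5920

203.592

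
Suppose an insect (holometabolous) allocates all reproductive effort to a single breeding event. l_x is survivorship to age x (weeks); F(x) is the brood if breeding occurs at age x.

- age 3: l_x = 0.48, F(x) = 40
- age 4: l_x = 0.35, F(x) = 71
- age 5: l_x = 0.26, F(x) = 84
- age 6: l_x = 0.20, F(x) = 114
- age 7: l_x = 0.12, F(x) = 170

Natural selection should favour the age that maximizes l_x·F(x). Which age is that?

Expected offspring if breeding at age x = l_x × F(x):
  age 3: 0.48 × 40 = 19.200
  age 4: 0.35 × 71 = 24.850
  age 5: 0.26 × 84 = 21.840
  age 6: 0.20 × 114 = 22.800
  age 7: 0.12 × 170 = 20.400
Maximum at age 4 (24.850).

4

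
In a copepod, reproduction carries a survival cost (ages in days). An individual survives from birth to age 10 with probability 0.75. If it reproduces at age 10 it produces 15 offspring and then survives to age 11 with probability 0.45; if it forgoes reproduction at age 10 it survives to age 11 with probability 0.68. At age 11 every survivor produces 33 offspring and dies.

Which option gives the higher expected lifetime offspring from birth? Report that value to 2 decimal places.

breed at age 10: R₀ = 0.75 × (15 + 0.45 × 33) = 0.75 × 29.8500 = 22.3875
delay to age 11: R₀ = 0.75 × (0.68 × 33) = 0.75 × 22.4400 = 16.8300
Higher: breed at age 10 (22.3875).

22.39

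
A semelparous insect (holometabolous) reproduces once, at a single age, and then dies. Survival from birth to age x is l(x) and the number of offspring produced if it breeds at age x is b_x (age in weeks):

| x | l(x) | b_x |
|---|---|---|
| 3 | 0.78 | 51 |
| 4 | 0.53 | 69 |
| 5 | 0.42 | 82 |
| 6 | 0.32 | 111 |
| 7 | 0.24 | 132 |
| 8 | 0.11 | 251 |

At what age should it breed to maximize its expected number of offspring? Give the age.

3

Expected offspring if breeding at age x = l(x) × b_x:
  age 3: 0.78 × 51 = 39.780
  age 4: 0.53 × 69 = 36.570
  age 5: 0.42 × 82 = 34.440
  age 6: 0.32 × 111 = 35.520
  age 7: 0.24 × 132 = 31.680
  age 8: 0.11 × 251 = 27.610
Maximum at age 3 (39.780).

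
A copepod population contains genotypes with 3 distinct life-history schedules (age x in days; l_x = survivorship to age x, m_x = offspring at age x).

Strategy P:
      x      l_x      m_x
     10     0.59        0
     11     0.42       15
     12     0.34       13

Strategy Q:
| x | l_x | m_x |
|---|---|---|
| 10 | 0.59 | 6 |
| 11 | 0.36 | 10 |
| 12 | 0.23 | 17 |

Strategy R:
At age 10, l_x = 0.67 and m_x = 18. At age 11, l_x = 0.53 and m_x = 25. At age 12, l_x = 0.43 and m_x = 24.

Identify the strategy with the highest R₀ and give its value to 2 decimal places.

35.63

Strategy P: R₀ = 0.59×0 + 0.42×15 + 0.34×13 = 10.7200
Strategy Q: R₀ = 0.59×6 + 0.36×10 + 0.23×17 = 11.0500
Strategy R: R₀ = 0.67×18 + 0.53×25 + 0.43×24 = 35.6300
Highest R₀: strategy R with 35.6300.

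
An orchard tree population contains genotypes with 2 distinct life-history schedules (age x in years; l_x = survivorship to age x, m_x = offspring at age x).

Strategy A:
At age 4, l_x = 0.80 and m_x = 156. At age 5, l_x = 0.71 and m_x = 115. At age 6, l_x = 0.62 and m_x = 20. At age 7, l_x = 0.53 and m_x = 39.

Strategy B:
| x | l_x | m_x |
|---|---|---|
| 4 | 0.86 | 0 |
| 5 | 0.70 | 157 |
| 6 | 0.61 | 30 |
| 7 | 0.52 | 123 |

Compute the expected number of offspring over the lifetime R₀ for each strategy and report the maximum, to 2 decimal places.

Strategy A: R₀ = 0.80×156 + 0.71×115 + 0.62×20 + 0.53×39 = 239.5200
Strategy B: R₀ = 0.86×0 + 0.70×157 + 0.61×30 + 0.52×123 = 192.1600
Highest R₀: strategy A with 239.5200.

239.52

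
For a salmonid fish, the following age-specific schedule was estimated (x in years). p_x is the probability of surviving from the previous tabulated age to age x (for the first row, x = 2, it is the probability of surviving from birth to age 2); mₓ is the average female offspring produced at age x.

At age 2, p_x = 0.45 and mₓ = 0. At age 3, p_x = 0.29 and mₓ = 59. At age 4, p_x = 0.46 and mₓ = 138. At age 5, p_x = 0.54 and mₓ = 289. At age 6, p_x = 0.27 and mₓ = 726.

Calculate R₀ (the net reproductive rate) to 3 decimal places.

Survivorship from birth: l_x = p_2·p_3·…·p_x.
  l_2 = 0.45000
  l_3 = 0.13050
  l_4 = 0.06003
  l_5 = 0.03242
  l_6 = 0.00875
R₀ = Σ l_x mₓ:
  age 2: 0.45000 × 0 = 0.0000
  age 3: 0.13050 × 59 = 7.6995
  age 4: 0.06003 × 138 = 8.2841
  age 5: 0.03242 × 289 = 9.3694
  age 6: 0.00875 × 726 = 6.3525
R₀ = 0.0000 + 7.6995 + 8.2841 + 9.3694 + 6.3525 = 31.7055

31.706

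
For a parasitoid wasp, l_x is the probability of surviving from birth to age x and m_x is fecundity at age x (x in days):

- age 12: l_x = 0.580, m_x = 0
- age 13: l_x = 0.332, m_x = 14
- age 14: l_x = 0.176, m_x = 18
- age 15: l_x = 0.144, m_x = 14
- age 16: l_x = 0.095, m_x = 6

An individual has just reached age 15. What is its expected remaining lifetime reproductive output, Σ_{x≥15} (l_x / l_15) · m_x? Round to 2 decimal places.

l_15 = 0.144. Conditional survival from age 15 to x is l_x / l_15.
  x=15: (0.144/0.144) × 14 = 14.0000
  x=16: (0.095/0.144) × 6 = 3.9583
Sum = 14.0000 + 3.9583 = 17.9583

17.96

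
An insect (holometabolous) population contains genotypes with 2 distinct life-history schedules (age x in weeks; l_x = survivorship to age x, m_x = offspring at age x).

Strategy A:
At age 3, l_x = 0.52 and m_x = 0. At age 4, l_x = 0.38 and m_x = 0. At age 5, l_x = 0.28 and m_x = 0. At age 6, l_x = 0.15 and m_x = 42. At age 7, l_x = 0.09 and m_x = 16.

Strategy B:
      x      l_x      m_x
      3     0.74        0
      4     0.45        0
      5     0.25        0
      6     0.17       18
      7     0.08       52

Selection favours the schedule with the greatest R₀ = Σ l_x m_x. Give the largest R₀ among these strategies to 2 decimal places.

7.74

Strategy A: R₀ = 0.52×0 + 0.38×0 + 0.28×0 + 0.15×42 + 0.09×16 = 7.7400
Strategy B: R₀ = 0.74×0 + 0.45×0 + 0.25×0 + 0.17×18 + 0.08×52 = 7.2200
Highest R₀: strategy A with 7.7400.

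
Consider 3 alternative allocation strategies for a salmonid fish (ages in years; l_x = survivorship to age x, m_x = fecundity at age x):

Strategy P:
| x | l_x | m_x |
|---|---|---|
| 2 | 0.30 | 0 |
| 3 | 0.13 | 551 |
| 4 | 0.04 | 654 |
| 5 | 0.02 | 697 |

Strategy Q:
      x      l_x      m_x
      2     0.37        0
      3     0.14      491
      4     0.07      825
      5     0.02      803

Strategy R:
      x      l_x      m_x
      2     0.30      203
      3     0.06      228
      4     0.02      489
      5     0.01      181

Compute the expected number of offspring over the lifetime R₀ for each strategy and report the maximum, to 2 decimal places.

142.55

Strategy P: R₀ = 0.30×0 + 0.13×551 + 0.04×654 + 0.02×697 = 111.7300
Strategy Q: R₀ = 0.37×0 + 0.14×491 + 0.07×825 + 0.02×803 = 142.5500
Strategy R: R₀ = 0.30×203 + 0.06×228 + 0.02×489 + 0.01×181 = 86.1700
Highest R₀: strategy Q with 142.5500.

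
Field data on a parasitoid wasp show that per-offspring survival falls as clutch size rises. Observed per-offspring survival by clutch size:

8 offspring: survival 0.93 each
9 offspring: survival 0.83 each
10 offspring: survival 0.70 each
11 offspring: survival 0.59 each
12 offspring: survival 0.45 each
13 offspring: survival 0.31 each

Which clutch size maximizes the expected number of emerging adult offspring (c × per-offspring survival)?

Expected emerging adult offspring = c × s(c):
  c=8: 8 × 0.93 = 7.440
  c=9: 9 × 0.83 = 7.470
  c=10: 10 × 0.70 = 7.000
  c=11: 11 × 0.59 = 6.490
  c=12: 12 × 0.45 = 5.400
  c=13: 13 × 0.31 = 4.030
Maximum at c = 9 (7.470 emerging adult offspring).

9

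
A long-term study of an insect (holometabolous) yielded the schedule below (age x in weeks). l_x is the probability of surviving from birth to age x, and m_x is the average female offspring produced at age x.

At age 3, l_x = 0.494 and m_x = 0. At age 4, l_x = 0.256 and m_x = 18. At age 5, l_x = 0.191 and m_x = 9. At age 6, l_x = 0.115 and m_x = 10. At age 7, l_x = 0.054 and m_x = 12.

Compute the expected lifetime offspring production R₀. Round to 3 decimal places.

8.125

R₀ = Σ l_x m_x:
  age 3: 0.494 × 0 = 0.0000
  age 4: 0.256 × 18 = 4.6080
  age 5: 0.191 × 9 = 1.7190
  age 6: 0.115 × 10 = 1.1500
  age 7: 0.054 × 12 = 0.6480
R₀ = 0.0000 + 4.6080 + 1.7190 + 1.1500 + 0.6480 = 8.1250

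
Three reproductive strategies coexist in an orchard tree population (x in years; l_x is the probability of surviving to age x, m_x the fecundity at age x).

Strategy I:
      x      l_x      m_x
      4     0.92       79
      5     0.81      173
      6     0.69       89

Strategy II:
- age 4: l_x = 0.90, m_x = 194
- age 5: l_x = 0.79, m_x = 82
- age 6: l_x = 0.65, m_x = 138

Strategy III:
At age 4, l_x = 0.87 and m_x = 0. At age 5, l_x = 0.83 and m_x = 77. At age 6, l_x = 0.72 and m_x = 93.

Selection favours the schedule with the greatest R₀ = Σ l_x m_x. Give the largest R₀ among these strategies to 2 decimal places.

Strategy I: R₀ = 0.92×79 + 0.81×173 + 0.69×89 = 274.2200
Strategy II: R₀ = 0.90×194 + 0.79×82 + 0.65×138 = 329.0800
Strategy III: R₀ = 0.87×0 + 0.83×77 + 0.72×93 = 130.8700
Highest R₀: strategy II with 329.0800.

329.08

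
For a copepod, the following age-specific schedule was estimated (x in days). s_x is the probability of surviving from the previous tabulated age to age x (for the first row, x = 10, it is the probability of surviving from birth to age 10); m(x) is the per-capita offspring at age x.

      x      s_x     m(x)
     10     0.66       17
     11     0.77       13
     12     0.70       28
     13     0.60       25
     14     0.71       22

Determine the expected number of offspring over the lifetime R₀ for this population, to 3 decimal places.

36.457

Survivorship from birth: l_x = s_10·s_11·…·s_x.
  l_10 = 0.66000
  l_11 = 0.50820
  l_12 = 0.35574
  l_13 = 0.21344
  l_14 = 0.15155
R₀ = Σ l_x m(x):
  age 10: 0.66000 × 17 = 11.2200
  age 11: 0.50820 × 13 = 6.6066
  age 12: 0.35574 × 28 = 9.9607
  age 13: 0.21344 × 25 = 5.3360
  age 14: 0.15155 × 22 = 3.3341
R₀ = 11.2200 + 6.6066 + 9.9607 + 5.3360 + 3.3341 = 36.4574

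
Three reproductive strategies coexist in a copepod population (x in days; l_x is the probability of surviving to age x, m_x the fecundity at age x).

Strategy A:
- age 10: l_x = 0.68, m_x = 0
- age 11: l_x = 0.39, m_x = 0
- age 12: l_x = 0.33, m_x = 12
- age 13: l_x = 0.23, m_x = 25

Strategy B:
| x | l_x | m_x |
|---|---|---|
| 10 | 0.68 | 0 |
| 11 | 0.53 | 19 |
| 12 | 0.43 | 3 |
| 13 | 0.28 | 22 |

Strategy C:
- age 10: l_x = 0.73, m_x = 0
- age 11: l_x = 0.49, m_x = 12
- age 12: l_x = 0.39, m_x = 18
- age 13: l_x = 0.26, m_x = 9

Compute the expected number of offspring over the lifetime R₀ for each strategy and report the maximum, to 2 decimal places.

17.52

Strategy A: R₀ = 0.68×0 + 0.39×0 + 0.33×12 + 0.23×25 = 9.7100
Strategy B: R₀ = 0.68×0 + 0.53×19 + 0.43×3 + 0.28×22 = 17.5200
Strategy C: R₀ = 0.73×0 + 0.49×12 + 0.39×18 + 0.26×9 = 15.2400
Highest R₀: strategy B with 17.5200.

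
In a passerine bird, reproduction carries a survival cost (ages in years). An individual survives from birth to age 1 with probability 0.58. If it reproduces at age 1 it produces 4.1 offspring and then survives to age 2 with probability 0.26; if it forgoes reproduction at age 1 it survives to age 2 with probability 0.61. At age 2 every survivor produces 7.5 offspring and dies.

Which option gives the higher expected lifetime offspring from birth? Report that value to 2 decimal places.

3.51

breed at age 1: R₀ = 0.58 × (4.1 + 0.26 × 7.5) = 0.58 × 6.0500 = 3.5090
delay to age 2: R₀ = 0.58 × (0.61 × 7.5) = 0.58 × 4.5750 = 2.6535
Higher: breed at age 1 (3.5090).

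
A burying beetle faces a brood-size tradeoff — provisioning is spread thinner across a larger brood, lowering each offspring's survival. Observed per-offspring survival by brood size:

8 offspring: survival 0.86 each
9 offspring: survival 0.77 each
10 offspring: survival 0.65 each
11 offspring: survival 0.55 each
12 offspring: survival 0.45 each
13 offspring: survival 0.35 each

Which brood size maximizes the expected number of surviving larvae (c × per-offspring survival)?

Expected surviving larvae = c × s(c):
  c=8: 8 × 0.86 = 6.880
  c=9: 9 × 0.77 = 6.930
  c=10: 10 × 0.65 = 6.500
  c=11: 11 × 0.55 = 6.050
  c=12: 12 × 0.45 = 5.400
  c=13: 13 × 0.35 = 4.550
Maximum at c = 9 (6.930 surviving larvae).

9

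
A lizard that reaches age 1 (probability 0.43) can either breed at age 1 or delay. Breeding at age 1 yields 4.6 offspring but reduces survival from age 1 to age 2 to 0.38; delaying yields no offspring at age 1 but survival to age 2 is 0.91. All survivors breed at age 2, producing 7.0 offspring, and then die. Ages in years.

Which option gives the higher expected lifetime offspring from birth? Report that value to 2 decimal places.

breed at age 1: R₀ = 0.43 × (4.6 + 0.38 × 7.0) = 0.43 × 7.2600 = 3.1218
delay to age 2: R₀ = 0.43 × (0.91 × 7.0) = 0.43 × 6.3700 = 2.7391
Higher: breed at age 1 (3.1218).

3.12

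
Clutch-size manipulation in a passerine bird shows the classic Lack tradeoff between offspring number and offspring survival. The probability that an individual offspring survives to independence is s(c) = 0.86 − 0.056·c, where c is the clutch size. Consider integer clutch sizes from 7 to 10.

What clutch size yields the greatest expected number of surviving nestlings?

Expected surviving nestlings = c × s(c):
  c=7: 7 × 0.468 = 3.276
  c=8: 8 × 0.412 = 3.296
  c=9: 9 × 0.356 = 3.204
  c=10: 10 × 0.300 = 3.000
Maximum at c = 8 (3.296 surviving nestlings).

8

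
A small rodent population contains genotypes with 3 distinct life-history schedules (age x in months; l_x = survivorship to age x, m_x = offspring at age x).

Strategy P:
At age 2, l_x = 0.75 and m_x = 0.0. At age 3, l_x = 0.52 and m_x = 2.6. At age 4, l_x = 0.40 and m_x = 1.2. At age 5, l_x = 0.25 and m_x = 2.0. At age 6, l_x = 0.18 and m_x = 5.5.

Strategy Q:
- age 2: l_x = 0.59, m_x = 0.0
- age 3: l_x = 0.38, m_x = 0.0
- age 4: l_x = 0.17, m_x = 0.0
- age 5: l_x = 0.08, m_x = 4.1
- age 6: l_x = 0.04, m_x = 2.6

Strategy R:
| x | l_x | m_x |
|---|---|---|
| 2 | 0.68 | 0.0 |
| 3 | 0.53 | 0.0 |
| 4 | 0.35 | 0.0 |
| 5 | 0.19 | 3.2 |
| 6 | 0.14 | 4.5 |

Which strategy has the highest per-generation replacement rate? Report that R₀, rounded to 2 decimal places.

3.32

Strategy P: R₀ = 0.75×0.0 + 0.52×2.6 + 0.40×1.2 + 0.25×2.0 + 0.18×5.5 = 3.3220
Strategy Q: R₀ = 0.59×0.0 + 0.38×0.0 + 0.17×0.0 + 0.08×4.1 + 0.04×2.6 = 0.4320
Strategy R: R₀ = 0.68×0.0 + 0.53×0.0 + 0.35×0.0 + 0.19×3.2 + 0.14×4.5 = 1.2380
Highest R₀: strategy P with 3.3220.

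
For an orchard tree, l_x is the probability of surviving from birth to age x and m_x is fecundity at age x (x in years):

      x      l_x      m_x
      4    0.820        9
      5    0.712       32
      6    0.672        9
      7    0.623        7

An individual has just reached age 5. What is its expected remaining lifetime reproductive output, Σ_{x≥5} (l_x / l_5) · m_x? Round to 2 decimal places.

l_5 = 0.712. Conditional survival from age 5 to x is l_x / l_5.
  x=5: (0.712/0.712) × 32 = 32.0000
  x=6: (0.672/0.712) × 9 = 8.4944
  x=7: (0.623/0.712) × 7 = 6.1250
Sum = 32.0000 + 8.4944 + 6.1250 = 46.6194

46.62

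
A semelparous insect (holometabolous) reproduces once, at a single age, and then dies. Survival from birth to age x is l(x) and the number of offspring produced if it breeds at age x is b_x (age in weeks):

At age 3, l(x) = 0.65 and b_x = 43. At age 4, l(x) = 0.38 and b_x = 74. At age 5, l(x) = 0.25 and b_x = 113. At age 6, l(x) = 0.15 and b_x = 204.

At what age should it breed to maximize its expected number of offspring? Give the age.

6

Expected offspring if breeding at age x = l(x) × b_x:
  age 3: 0.65 × 43 = 27.950
  age 4: 0.38 × 74 = 28.120
  age 5: 0.25 × 113 = 28.250
  age 6: 0.15 × 204 = 30.600
Maximum at age 6 (30.600).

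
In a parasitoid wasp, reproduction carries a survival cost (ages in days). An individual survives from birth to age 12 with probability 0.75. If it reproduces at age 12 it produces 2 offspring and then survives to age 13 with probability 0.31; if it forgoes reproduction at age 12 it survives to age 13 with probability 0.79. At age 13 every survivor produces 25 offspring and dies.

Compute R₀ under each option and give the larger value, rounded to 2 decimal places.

breed at age 12: R₀ = 0.75 × (2 + 0.31 × 25) = 0.75 × 9.7500 = 7.3125
delay to age 13: R₀ = 0.75 × (0.79 × 25) = 0.75 × 19.7500 = 14.8125
Higher: delay to age 13 (14.8125).

14.81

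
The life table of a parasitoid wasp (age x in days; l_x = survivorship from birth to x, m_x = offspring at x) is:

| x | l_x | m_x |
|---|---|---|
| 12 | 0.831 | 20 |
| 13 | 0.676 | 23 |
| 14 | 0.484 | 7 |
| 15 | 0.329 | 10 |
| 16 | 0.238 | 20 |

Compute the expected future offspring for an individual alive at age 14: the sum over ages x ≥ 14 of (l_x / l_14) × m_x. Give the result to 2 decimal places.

23.63

l_14 = 0.484. Conditional survival from age 14 to x is l_x / l_14.
  x=14: (0.484/0.484) × 7 = 7.0000
  x=15: (0.329/0.484) × 10 = 6.7975
  x=16: (0.238/0.484) × 20 = 9.8347
Sum = 7.0000 + 6.7975 + 9.8347 = 23.6322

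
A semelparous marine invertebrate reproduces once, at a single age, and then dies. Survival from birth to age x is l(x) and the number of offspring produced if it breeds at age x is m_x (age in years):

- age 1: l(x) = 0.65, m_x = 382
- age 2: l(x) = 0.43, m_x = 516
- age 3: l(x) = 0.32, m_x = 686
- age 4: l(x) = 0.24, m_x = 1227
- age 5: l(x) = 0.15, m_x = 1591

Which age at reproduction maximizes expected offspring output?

4

Expected offspring if breeding at age x = l(x) × m_x:
  age 1: 0.65 × 382 = 248.300
  age 2: 0.43 × 516 = 221.880
  age 3: 0.32 × 686 = 219.520
  age 4: 0.24 × 1227 = 294.480
  age 5: 0.15 × 1591 = 238.650
Maximum at age 4 (294.480).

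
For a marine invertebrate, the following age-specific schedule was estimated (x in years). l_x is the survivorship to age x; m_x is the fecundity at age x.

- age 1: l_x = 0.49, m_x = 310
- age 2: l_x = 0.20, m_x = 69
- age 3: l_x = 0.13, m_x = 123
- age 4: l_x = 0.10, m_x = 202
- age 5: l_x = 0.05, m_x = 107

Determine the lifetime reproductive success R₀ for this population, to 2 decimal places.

R₀ = Σ l_x m_x:
  age 1: 0.49 × 310 = 151.9000
  age 2: 0.20 × 69 = 13.8000
  age 3: 0.13 × 123 = 15.9900
  age 4: 0.10 × 202 = 20.2000
  age 5: 0.05 × 107 = 5.3500
R₀ = 151.9000 + 13.8000 + 15.9900 + 20.2000 + 5.3500 = 207.2400

207.24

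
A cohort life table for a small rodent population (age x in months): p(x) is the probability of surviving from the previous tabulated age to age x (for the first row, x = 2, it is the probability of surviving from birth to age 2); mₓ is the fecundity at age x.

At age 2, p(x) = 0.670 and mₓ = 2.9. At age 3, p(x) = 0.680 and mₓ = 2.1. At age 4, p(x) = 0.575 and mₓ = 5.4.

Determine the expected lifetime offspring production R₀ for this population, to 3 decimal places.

Survivorship from birth: l_x = p_2·p_3·…·p_x.
  l_2 = 0.67000
  l_3 = 0.45560
  l_4 = 0.26197
R₀ = Σ l_x mₓ:
  age 2: 0.67000 × 2.9 = 1.9430
  age 3: 0.45560 × 2.1 = 0.9568
  age 4: 0.26197 × 5.4 = 1.4146
R₀ = 1.9430 + 0.9568 + 1.4146 = 4.3144

4.314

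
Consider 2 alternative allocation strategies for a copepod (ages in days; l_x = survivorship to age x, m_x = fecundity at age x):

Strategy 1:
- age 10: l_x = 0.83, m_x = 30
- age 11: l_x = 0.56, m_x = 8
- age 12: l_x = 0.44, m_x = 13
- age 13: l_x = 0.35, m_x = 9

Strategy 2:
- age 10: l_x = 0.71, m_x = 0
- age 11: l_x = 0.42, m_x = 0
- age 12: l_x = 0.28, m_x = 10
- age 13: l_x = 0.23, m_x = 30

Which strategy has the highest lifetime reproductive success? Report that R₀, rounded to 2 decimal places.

Strategy 1: R₀ = 0.83×30 + 0.56×8 + 0.44×13 + 0.35×9 = 38.2500
Strategy 2: R₀ = 0.71×0 + 0.42×0 + 0.28×10 + 0.23×30 = 9.7000
Highest R₀: strategy 1 with 38.2500.

38.25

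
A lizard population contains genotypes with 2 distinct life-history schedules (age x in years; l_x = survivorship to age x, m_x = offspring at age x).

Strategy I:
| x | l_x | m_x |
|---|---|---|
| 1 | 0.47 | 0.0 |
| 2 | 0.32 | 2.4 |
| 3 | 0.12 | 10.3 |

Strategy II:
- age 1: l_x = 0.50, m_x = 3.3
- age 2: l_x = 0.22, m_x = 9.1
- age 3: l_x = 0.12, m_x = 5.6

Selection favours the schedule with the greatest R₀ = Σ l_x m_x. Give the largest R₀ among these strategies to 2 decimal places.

Strategy I: R₀ = 0.47×0.0 + 0.32×2.4 + 0.12×10.3 = 2.0040
Strategy II: R₀ = 0.50×3.3 + 0.22×9.1 + 0.12×5.6 = 4.3240
Highest R₀: strategy II with 4.3240.

4.32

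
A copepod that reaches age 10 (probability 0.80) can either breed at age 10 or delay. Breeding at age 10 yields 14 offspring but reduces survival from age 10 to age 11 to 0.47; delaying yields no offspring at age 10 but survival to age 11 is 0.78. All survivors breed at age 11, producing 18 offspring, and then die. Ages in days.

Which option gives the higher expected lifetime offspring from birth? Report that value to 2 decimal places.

17.97

breed at age 10: R₀ = 0.80 × (14 + 0.47 × 18) = 0.80 × 22.4600 = 17.9680
delay to age 11: R₀ = 0.80 × (0.78 × 18) = 0.80 × 14.0400 = 11.2320
Higher: breed at age 10 (17.9680).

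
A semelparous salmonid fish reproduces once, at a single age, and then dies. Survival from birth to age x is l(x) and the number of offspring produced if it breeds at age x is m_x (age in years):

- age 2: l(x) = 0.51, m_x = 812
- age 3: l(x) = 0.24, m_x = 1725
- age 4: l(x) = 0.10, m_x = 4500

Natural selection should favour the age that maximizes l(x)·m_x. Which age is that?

Expected offspring if breeding at age x = l(x) × m_x:
  age 2: 0.51 × 812 = 414.120
  age 3: 0.24 × 1725 = 414.000
  age 4: 0.10 × 4500 = 450.000
Maximum at age 4 (450.000).

4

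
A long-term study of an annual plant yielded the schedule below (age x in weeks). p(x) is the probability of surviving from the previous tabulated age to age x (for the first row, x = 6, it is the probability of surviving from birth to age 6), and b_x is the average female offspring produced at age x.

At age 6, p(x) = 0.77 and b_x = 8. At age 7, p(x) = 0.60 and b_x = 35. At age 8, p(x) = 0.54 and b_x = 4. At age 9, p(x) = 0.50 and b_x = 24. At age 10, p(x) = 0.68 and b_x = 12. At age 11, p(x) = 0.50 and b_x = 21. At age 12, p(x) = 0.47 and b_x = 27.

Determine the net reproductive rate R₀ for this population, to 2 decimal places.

28.77

Survivorship from birth: l_x = p_6·p_7·…·p_x.
  l_6 = 0.77000
  l_7 = 0.46200
  l_8 = 0.24948
  l_9 = 0.12474
  l_10 = 0.08482
  l_11 = 0.04241
  l_12 = 0.01993
R₀ = Σ l_x b_x:
  age 6: 0.77000 × 8 = 6.1600
  age 7: 0.46200 × 35 = 16.1700
  age 8: 0.24948 × 4 = 0.9979
  age 9: 0.12474 × 24 = 2.9938
  age 10: 0.08482 × 12 = 1.0178
  age 11: 0.04241 × 21 = 0.8906
  age 12: 0.01993 × 27 = 0.5381
R₀ = 6.1600 + 16.1700 + 0.9979 + 2.9938 + 1.0178 + 0.8906 + 0.5381 = 28.7682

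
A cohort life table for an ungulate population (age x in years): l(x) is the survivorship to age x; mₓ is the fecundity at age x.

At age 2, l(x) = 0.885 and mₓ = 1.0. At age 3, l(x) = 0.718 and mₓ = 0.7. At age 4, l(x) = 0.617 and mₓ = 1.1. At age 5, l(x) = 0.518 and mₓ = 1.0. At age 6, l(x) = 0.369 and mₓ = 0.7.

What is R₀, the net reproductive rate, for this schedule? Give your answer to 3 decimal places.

2.843

R₀ = Σ l(x) mₓ:
  age 2: 0.885 × 1.0 = 0.8850
  age 3: 0.718 × 0.7 = 0.5026
  age 4: 0.617 × 1.1 = 0.6787
  age 5: 0.518 × 1.0 = 0.5180
  age 6: 0.369 × 0.7 = 0.2583
R₀ = 0.8850 + 0.5026 + 0.6787 + 0.5180 + 0.2583 = 2.8426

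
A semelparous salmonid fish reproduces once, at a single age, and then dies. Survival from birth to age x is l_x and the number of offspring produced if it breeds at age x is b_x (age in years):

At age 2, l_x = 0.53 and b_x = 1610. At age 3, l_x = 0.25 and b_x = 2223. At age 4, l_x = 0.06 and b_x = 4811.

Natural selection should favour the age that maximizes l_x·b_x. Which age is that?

Expected offspring if breeding at age x = l_x × b_x:
  age 2: 0.53 × 1610 = 853.300
  age 3: 0.25 × 2223 = 555.750
  age 4: 0.06 × 4811 = 288.660
Maximum at age 2 (853.300).

2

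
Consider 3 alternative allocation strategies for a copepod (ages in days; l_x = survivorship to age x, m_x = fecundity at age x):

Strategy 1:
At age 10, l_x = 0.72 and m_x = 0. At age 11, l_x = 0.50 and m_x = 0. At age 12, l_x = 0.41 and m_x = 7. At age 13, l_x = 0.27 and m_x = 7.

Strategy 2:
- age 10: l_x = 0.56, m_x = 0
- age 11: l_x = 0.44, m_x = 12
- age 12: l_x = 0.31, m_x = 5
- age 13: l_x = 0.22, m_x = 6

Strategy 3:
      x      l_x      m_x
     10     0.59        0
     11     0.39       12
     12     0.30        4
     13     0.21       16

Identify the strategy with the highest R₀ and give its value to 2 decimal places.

Strategy 1: R₀ = 0.72×0 + 0.50×0 + 0.41×7 + 0.27×7 = 4.7600
Strategy 2: R₀ = 0.56×0 + 0.44×12 + 0.31×5 + 0.22×6 = 8.1500
Strategy 3: R₀ = 0.59×0 + 0.39×12 + 0.30×4 + 0.21×16 = 9.2400
Highest R₀: strategy 3 with 9.2400.

9.24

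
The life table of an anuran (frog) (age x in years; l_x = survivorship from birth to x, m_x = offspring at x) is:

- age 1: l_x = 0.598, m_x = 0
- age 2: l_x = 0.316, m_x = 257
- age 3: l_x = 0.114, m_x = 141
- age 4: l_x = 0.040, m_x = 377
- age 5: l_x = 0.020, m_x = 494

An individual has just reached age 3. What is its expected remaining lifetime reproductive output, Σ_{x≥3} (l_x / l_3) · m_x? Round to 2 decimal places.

l_3 = 0.114. Conditional survival from age 3 to x is l_x / l_3.
  x=3: (0.114/0.114) × 141 = 141.0000
  x=4: (0.040/0.114) × 377 = 132.2807
  x=5: (0.020/0.114) × 494 = 86.6667
Sum = 141.0000 + 132.2807 + 86.6667 = 359.9474

359.95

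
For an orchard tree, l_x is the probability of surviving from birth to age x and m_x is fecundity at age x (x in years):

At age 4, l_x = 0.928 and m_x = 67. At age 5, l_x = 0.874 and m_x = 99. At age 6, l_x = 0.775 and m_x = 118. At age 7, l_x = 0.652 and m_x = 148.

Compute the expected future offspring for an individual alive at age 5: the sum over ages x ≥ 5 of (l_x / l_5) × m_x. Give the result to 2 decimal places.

l_5 = 0.874. Conditional survival from age 5 to x is l_x / l_5.
  x=5: (0.874/0.874) × 99 = 99.0000
  x=6: (0.775/0.874) × 118 = 104.6339
  x=7: (0.652/0.874) × 148 = 110.4073
Sum = 99.0000 + 104.6339 + 110.4073 = 314.0412

314.04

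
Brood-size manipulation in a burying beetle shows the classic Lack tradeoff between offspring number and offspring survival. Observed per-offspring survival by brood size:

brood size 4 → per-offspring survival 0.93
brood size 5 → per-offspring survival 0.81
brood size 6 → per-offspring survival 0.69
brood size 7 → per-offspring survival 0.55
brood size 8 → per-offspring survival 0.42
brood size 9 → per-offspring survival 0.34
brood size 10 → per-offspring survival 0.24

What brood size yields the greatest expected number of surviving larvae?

Expected surviving larvae = c × s(c):
  c=4: 4 × 0.93 = 3.720
  c=5: 5 × 0.81 = 4.050
  c=6: 6 × 0.69 = 4.140
  c=7: 7 × 0.55 = 3.850
  c=8: 8 × 0.42 = 3.360
  c=9: 9 × 0.34 = 3.060
  c=10: 10 × 0.24 = 2.400
Maximum at c = 6 (4.140 surviving larvae).

6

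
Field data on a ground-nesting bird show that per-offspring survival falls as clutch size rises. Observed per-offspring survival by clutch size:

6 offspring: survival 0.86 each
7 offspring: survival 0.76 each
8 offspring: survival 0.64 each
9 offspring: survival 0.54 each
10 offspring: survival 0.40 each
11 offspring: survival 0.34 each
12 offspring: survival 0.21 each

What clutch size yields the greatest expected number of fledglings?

Expected fledglings = c × s(c):
  c=6: 6 × 0.86 = 5.160
  c=7: 7 × 0.76 = 5.320
  c=8: 8 × 0.64 = 5.120
  c=9: 9 × 0.54 = 4.860
  c=10: 10 × 0.40 = 4.000
  c=11: 11 × 0.34 = 3.740
  c=12: 12 × 0.21 = 2.520
Maximum at c = 7 (5.320 fledglings).

7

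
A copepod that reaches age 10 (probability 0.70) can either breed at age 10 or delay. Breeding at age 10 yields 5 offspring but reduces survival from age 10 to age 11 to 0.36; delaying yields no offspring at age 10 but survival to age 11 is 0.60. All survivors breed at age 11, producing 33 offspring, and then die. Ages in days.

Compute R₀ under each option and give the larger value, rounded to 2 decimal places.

13.86

breed at age 10: R₀ = 0.70 × (5 + 0.36 × 33) = 0.70 × 16.8800 = 11.8160
delay to age 11: R₀ = 0.70 × (0.60 × 33) = 0.70 × 19.8000 = 13.8600
Higher: delay to age 11 (13.8600).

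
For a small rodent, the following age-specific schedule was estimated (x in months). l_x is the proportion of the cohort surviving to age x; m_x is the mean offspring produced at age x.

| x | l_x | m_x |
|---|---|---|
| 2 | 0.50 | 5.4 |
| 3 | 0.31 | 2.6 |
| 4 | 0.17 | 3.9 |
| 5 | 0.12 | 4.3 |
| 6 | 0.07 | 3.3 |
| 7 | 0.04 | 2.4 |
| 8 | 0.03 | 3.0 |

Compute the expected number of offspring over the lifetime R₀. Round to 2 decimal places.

R₀ = Σ l_x m_x:
  age 2: 0.50 × 5.4 = 2.7000
  age 3: 0.31 × 2.6 = 0.8060
  age 4: 0.17 × 3.9 = 0.6630
  age 5: 0.12 × 4.3 = 0.5160
  age 6: 0.07 × 3.3 = 0.2310
  age 7: 0.04 × 2.4 = 0.0960
  age 8: 0.03 × 3.0 = 0.0900
R₀ = 2.7000 + 0.8060 + 0.6630 + 0.5160 + 0.2310 + 0.0960 + 0.0900 = 5.1020

5.10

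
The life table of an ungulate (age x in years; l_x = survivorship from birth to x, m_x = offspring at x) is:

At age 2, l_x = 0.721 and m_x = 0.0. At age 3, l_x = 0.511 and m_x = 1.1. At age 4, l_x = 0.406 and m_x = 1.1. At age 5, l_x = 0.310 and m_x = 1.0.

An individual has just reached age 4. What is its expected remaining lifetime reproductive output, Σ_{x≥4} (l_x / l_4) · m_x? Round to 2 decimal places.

1.86

l_4 = 0.406. Conditional survival from age 4 to x is l_x / l_4.
  x=4: (0.406/0.406) × 1.1 = 1.1000
  x=5: (0.310/0.406) × 1.0 = 0.7635
Sum = 1.1000 + 0.7635 = 1.8635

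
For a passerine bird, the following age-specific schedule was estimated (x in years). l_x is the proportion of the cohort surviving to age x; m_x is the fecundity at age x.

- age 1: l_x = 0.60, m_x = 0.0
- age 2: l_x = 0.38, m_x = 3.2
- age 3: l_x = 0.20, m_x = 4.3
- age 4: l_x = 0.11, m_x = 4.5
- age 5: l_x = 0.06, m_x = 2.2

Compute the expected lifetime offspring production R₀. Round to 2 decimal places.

R₀ = Σ l_x m_x:
  age 1: 0.60 × 0.0 = 0.0000
  age 2: 0.38 × 3.2 = 1.2160
  age 3: 0.20 × 4.3 = 0.8600
  age 4: 0.11 × 4.5 = 0.4950
  age 5: 0.06 × 2.2 = 0.1320
R₀ = 0.0000 + 1.2160 + 0.8600 + 0.4950 + 0.1320 = 2.7030

2.70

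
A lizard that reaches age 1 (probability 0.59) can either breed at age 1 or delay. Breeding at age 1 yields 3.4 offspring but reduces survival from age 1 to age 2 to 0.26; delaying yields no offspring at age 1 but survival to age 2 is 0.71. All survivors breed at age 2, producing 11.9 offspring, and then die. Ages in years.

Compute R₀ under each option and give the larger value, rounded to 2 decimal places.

breed at age 1: R₀ = 0.59 × (3.4 + 0.26 × 11.9) = 0.59 × 6.4940 = 3.8315
delay to age 2: R₀ = 0.59 × (0.71 × 11.9) = 0.59 × 8.4490 = 4.9849
Higher: delay to age 2 (4.9849).

4.98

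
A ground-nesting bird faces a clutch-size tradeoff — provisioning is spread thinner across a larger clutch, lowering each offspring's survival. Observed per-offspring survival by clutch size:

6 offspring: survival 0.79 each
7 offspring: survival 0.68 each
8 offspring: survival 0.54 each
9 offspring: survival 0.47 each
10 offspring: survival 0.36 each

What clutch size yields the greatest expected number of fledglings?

Expected fledglings = c × s(c):
  c=6: 6 × 0.79 = 4.740
  c=7: 7 × 0.68 = 4.760
  c=8: 8 × 0.54 = 4.320
  c=9: 9 × 0.47 = 4.230
  c=10: 10 × 0.36 = 3.600
Maximum at c = 7 (4.760 fledglings).

7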